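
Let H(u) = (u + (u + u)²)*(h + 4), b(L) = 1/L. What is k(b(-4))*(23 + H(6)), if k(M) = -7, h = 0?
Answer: -4361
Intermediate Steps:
H(u) = 4*u + 16*u² (H(u) = (u + (u + u)²)*(0 + 4) = (u + (2*u)²)*4 = (u + 4*u²)*4 = 4*u + 16*u²)
k(b(-4))*(23 + H(6)) = -7*(23 + 4*6*(1 + 4*6)) = -7*(23 + 4*6*(1 + 24)) = -7*(23 + 4*6*25) = -7*(23 + 600) = -7*623 = -4361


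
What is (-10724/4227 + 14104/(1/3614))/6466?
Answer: 107729012294/13665891 ≈ 7883.1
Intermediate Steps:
(-10724/4227 + 14104/(1/3614))/6466 = (-10724*1/4227 + 14104/(1/3614))*(1/6466) = (-10724/4227 + 14104*3614)*(1/6466) = (-10724/4227 + 50971856)*(1/6466) = (215458024588/4227)*(1/6466) = 107729012294/13665891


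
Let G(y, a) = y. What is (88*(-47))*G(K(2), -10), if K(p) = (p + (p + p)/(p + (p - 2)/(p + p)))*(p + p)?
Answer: -66176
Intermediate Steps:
K(p) = 2*p*(p + 2*p/(p + (-2 + p)/(2*p))) (K(p) = (p + (2*p)/(p + (-2 + p)/((2*p))))*(2*p) = (p + (2*p)/(p + (-2 + p)*(1/(2*p))))*(2*p) = (p + (2*p)/(p + (-2 + p)/(2*p)))*(2*p) = (p + 2*p/(p + (-2 + p)/(2*p)))*(2*p) = 2*p*(p + 2*p/(p + (-2 + p)/(2*p))))
(88*(-47))*G(K(2), -10) = (88*(-47))*(2²*(-4 + 4*2² + 10*2)/(-2 + 2 + 2*2²)) = -16544*(-4 + 4*4 + 20)/(-2 + 2 + 2*4) = -16544*(-4 + 16 + 20)/(-2 + 2 + 8) = -16544*32/8 = -4136*16 = -66176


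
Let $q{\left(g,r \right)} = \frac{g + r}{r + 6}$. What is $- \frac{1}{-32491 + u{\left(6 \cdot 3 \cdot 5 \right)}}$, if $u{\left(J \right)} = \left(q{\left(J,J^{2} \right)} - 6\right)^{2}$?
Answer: $\frac{37249}{1209329890} \approx 3.0801 \cdot 10^{-5}$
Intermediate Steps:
$q{\left(g,r \right)} = \frac{g + r}{6 + r}$
$u{\left(J \right)} = \left(-6 + \frac{J + J^{2}}{6 + J^{2}}\right)^{2}$ ($u{\left(J \right)} = \left(\frac{J + J^{2}}{6 + J^{2}} - 6\right)^{2} = \left(-6 + \frac{J + J^{2}}{6 + J^{2}}\right)^{2}$)
$- \frac{1}{-32491 + u{\left(6 \cdot 3 \cdot 5 \right)}} = - \frac{1}{-32491 + \frac{\left(36 - 6 \cdot 3 \cdot 5 + 5 \left(6 \cdot 3 \cdot 5\right)^{2}\right)^{2}}{\left(6 + \left(6 \cdot 3 \cdot 5\right)^{2}\right)^{2}}} = - \frac{1}{-32491 + \frac{\left(36 - 18 \cdot 5 + 5 \left(18 \cdot 5\right)^{2}\right)^{2}}{\left(6 + \left(18 \cdot 5\right)^{2}\right)^{2}}} = - \frac{1}{-32491 + \frac{\left(36 - 90 + 5 \cdot 90^{2}\right)^{2}}{\left(6 + 90^{2}\right)^{2}}} = - \frac{1}{-32491 + \frac{\left(36 - 90 + 5 \cdot 8100\right)^{2}}{\left(6 + 8100\right)^{2}}} = - \frac{1}{-32491 + \frac{\left(36 - 90 + 40500\right)^{2}}{65707236}} = - \frac{1}{-32491 + \frac{40446^{2}}{65707236}} = - \frac{1}{-32491 + \frac{1}{65707236} \cdot 1635878916} = - \frac{1}{-32491 + \frac{927369}{37249}} = - \frac{1}{- \frac{1209329890}{37249}} = \left(-1\right) \left(- \frac{37249}{1209329890}\right) = \frac{37249}{1209329890}$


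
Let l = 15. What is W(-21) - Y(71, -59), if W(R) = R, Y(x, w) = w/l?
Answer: -256/15 ≈ -17.067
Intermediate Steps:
Y(x, w) = w/15
W(-21) - Y(71, -59) = -21 - (-59)/15 = -21 - 1*(-59/15) = -21 + 59/15 = -256/15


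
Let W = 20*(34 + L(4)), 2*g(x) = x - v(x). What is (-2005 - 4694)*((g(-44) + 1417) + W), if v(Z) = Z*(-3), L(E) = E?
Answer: -13994211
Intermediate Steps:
v(Z) = -3*Z
g(x) = 2*x (g(x) = (x - (-3)*x)/2 = (x + 3*x)/2 = (4*x)/2 = 2*x)
W = 760 (W = 20*(34 + 4) = 20*38 = 760)
(-2005 - 4694)*((g(-44) + 1417) + W) = (-2005 - 4694)*((2*(-44) + 1417) + 760) = -6699*((-88 + 1417) + 760) = -6699*(1329 + 760) = -6699*2089 = -13994211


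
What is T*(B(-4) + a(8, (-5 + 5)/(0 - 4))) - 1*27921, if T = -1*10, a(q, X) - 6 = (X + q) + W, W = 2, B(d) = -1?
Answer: -28071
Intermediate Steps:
a(q, X) = 8 + X + q (a(q, X) = 6 + ((X + q) + 2) = 6 + (2 + X + q) = 8 + X + q)
T = -10
T*(B(-4) + a(8, (-5 + 5)/(0 - 4))) - 1*27921 = -10*(-1 + (8 + (-5 + 5)/(0 - 4) + 8)) - 1*27921 = -10*(-1 + (8 + 0/(-4) + 8)) - 27921 = -10*(-1 + (8 + 0*(-1/4) + 8)) - 27921 = -10*(-1 + (8 + 0 + 8)) - 27921 = -10*(-1 + 16) - 27921 = -10*15 - 27921 = -150 - 27921 = -28071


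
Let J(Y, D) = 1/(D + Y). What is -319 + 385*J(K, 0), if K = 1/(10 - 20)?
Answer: -4169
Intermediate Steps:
K = -⅒ (K = 1/(-10) = -⅒ ≈ -0.10000)
-319 + 385*J(K, 0) = -319 + 385/(0 - ⅒) = -319 + 385/(-⅒) = -319 + 385*(-10) = -319 - 3850 = -4169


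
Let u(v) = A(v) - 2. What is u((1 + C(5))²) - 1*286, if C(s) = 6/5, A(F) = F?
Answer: -7079/25 ≈ -283.16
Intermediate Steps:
C(s) = 6/5 (C(s) = 6*(⅕) = 6/5)
u(v) = -2 + v (u(v) = v - 2 = -2 + v)
u((1 + C(5))²) - 1*286 = (-2 + (1 + 6/5)²) - 1*286 = (-2 + (11/5)²) - 286 = (-2 + 121/25) - 286 = 71/25 - 286 = -7079/25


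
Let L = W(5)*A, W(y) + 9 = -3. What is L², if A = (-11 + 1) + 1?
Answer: 11664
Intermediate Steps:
W(y) = -12 (W(y) = -9 - 3 = -12)
A = -9 (A = -10 + 1 = -9)
L = 108 (L = -12*(-9) = 108)
L² = 108² = 11664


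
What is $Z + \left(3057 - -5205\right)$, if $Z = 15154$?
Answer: $23416$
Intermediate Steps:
$Z + \left(3057 - -5205\right) = 15154 + \left(3057 - -5205\right) = 15154 + \left(3057 + 5205\right) = 15154 + 8262 = 23416$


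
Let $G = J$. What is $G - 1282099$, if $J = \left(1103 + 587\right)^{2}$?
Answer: $1574001$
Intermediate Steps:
$J = 2856100$ ($J = 1690^{2} = 2856100$)
$G = 2856100$
$G - 1282099 = 2856100 - 1282099 = 1574001$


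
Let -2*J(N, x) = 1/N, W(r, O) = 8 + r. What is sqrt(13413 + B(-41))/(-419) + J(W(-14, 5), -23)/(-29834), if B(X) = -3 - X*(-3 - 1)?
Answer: -1/358008 - sqrt(13246)/419 ≈ -0.27468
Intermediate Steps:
J(N, x) = -1/(2*N)
B(X) = -3 + 4*X (B(X) = -3 - X*(-4) = -3 - (-4)*X = -3 + 4*X)
sqrt(13413 + B(-41))/(-419) + J(W(-14, 5), -23)/(-29834) = sqrt(13413 + (-3 + 4*(-41)))/(-419) - 1/(2*(8 - 14))/(-29834) = sqrt(13413 + (-3 - 164))*(-1/419) - 1/2/(-6)*(-1/29834) = sqrt(13413 - 167)*(-1/419) - 1/2*(-1/6)*(-1/29834) = sqrt(13246)*(-1/419) + (1/12)*(-1/29834) = -sqrt(13246)/419 - 1/358008 = -1/358008 - sqrt(13246)/419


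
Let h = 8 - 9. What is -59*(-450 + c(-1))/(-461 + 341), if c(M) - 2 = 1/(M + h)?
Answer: -17641/80 ≈ -220.51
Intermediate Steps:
h = -1
c(M) = 2 + 1/(-1 + M) (c(M) = 2 + 1/(M - 1) = 2 + 1/(-1 + M))
-59*(-450 + c(-1))/(-461 + 341) = -59*(-450 + (-1 + 2*(-1))/(-1 - 1))/(-461 + 341) = -59*(-450 + (-1 - 2)/(-2))/(-120) = -59*(-450 - ½*(-3))*(-1)/120 = -59*(-450 + 3/2)*(-1)/120 = -(-52923)*(-1)/(2*120) = -59*299/80 = -17641/80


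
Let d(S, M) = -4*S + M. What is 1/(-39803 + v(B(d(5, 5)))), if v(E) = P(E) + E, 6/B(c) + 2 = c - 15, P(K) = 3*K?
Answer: -4/159215 ≈ -2.5123e-5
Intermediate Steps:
d(S, M) = M - 4*S
B(c) = 6/(-17 + c) (B(c) = 6/(-2 + (c - 15)) = 6/(-2 + (-15 + c)) = 6/(-17 + c))
v(E) = 4*E (v(E) = 3*E + E = 4*E)
1/(-39803 + v(B(d(5, 5)))) = 1/(-39803 + 4*(6/(-17 + (5 - 4*5)))) = 1/(-39803 + 4*(6/(-17 + (5 - 20)))) = 1/(-39803 + 4*(6/(-17 - 15))) = 1/(-39803 + 4*(6/(-32))) = 1/(-39803 + 4*(6*(-1/32))) = 1/(-39803 + 4*(-3/16)) = 1/(-39803 - ¾) = 1/(-159215/4) = -4/159215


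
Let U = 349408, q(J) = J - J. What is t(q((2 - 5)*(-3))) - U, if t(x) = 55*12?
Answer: -348748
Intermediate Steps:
q(J) = 0
t(x) = 660
t(q((2 - 5)*(-3))) - U = 660 - 1*349408 = 660 - 349408 = -348748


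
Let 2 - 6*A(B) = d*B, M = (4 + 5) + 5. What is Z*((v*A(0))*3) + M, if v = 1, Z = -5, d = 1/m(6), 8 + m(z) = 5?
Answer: 9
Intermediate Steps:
m(z) = -3 (m(z) = -8 + 5 = -3)
M = 14 (M = 9 + 5 = 14)
d = -⅓ (d = 1/(-3) = -⅓ ≈ -0.33333)
A(B) = ⅓ + B/18 (A(B) = ⅓ - (-1)*B/18 = ⅓ + B/18)
Z*((v*A(0))*3) + M = -5*1*(⅓ + (1/18)*0)*3 + 14 = -5*1*(⅓ + 0)*3 + 14 = -5*1*(⅓)*3 + 14 = -5*3/3 + 14 = -5*1 + 14 = -5 + 14 = 9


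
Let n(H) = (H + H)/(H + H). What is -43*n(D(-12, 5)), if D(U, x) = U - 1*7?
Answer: -43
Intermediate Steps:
D(U, x) = -7 + U (D(U, x) = U - 7 = -7 + U)
n(H) = 1 (n(H) = (2*H)/((2*H)) = (2*H)*(1/(2*H)) = 1)
-43*n(D(-12, 5)) = -43*1 = -43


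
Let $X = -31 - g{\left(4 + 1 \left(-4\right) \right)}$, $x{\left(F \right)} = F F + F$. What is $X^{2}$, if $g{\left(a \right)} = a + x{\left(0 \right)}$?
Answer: $961$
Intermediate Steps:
$x{\left(F \right)} = F + F^{2}$ ($x{\left(F \right)} = F^{2} + F = F + F^{2}$)
$g{\left(a \right)} = a$ ($g{\left(a \right)} = a + 0 \left(1 + 0\right) = a + 0 \cdot 1 = a + 0 = a$)
$X = -31$ ($X = -31 - \left(4 + 1 \left(-4\right)\right) = -31 - \left(4 - 4\right) = -31 - 0 = -31 + 0 = -31$)
$X^{2} = \left(-31\right)^{2} = 961$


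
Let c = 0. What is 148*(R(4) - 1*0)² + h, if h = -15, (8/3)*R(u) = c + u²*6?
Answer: 191793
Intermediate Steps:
R(u) = 9*u²/4 (R(u) = 3*(0 + u²*6)/8 = 3*(0 + 6*u²)/8 = 3*(6*u²)/8 = 9*u²/4)
148*(R(4) - 1*0)² + h = 148*((9/4)*4² - 1*0)² - 15 = 148*((9/4)*16 + 0)² - 15 = 148*(36 + 0)² - 15 = 148*36² - 15 = 148*1296 - 15 = 191808 - 15 = 191793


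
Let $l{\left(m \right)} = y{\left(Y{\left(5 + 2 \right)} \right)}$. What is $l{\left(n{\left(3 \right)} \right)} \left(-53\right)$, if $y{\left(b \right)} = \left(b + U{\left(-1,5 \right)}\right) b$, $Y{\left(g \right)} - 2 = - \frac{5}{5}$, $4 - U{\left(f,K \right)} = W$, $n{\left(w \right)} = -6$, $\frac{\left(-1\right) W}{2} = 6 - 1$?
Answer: $-795$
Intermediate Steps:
$W = -10$ ($W = - 2 \left(6 - 1\right) = \left(-2\right) 5 = -10$)
$U{\left(f,K \right)} = 14$ ($U{\left(f,K \right)} = 4 - -10 = 4 + 10 = 14$)
$Y{\left(g \right)} = 1$ ($Y{\left(g \right)} = 2 - \frac{5}{5} = 2 - 1 = 1$)
$y{\left(b \right)} = b \left(14 + b\right)$ ($y{\left(b \right)} = \left(b + 14\right) b = \left(14 + b\right) b = b \left(14 + b\right)$)
$l{\left(m \right)} = 15$ ($l{\left(m \right)} = 1 \left(14 + 1\right) = 1 \cdot 15 = 15$)
$l{\left(n{\left(3 \right)} \right)} \left(-53\right) = 15 \left(-53\right) = -795$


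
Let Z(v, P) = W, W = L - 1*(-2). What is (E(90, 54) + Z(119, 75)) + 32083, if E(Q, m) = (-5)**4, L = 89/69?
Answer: 2257079/69 ≈ 32711.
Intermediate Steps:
L = 89/69 (L = 89*(1/69) = 89/69 ≈ 1.2899)
W = 227/69 (W = 89/69 - 1*(-2) = 89/69 + 2 = 227/69 ≈ 3.2899)
Z(v, P) = 227/69
E(Q, m) = 625
(E(90, 54) + Z(119, 75)) + 32083 = (625 + 227/69) + 32083 = 43352/69 + 32083 = 2257079/69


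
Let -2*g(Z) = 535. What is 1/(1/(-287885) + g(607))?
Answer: -575770/154018477 ≈ -0.0037383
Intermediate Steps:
g(Z) = -535/2 (g(Z) = -½*535 = -535/2)
1/(1/(-287885) + g(607)) = 1/(1/(-287885) - 535/2) = 1/(-1/287885 - 535/2) = 1/(-154018477/575770) = -575770/154018477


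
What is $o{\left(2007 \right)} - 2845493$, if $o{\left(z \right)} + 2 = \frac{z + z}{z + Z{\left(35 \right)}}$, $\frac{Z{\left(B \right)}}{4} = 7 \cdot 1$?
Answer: $- \frac{5790578311}{2035} \approx -2.8455 \cdot 10^{6}$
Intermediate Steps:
$Z{\left(B \right)} = 28$ ($Z{\left(B \right)} = 4 \cdot 7 \cdot 1 = 4 \cdot 7 = 28$)
$o{\left(z \right)} = -2 + \frac{2 z}{28 + z}$ ($o{\left(z \right)} = -2 + \frac{z + z}{z + 28} = -2 + \frac{2 z}{28 + z}$)
$o{\left(2007 \right)} - 2845493 = - \frac{56}{28 + 2007} - 2845493 = - \frac{56}{2035} - 2845493 = - \frac{5790578311}{2035}$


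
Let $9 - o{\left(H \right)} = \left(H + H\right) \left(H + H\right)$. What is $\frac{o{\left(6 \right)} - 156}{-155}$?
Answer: $\frac{291}{155} \approx 1.8774$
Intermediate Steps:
$o{\left(H \right)} = 9 - 4 H^{2}$ ($o{\left(H \right)} = 9 - \left(H + H\right) \left(H + H\right) = 9 - 2 H 2 H = 9 - 4 H^{2}$)
$\frac{o{\left(6 \right)} - 156}{-155} = \frac{\left(9 - 4 \cdot 6^{2}\right) - 156}{-155} = - \frac{\left(9 - 144\right) - 156}{155} = - \frac{-135 - 156}{155} = \left(- \frac{1}{155}\right) \left(-291\right) = \frac{291}{155}$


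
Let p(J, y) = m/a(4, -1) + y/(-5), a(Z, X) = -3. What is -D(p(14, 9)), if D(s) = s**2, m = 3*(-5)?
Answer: -256/25 ≈ -10.240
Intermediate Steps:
m = -15
p(J, y) = 5 - y/5 (p(J, y) = -15/(-3) + y/(-5) = -15*(-1/3) + y*(-1/5) = 5 - y/5)
-D(p(14, 9)) = -(5 - 1/5*9)**2 = -(5 - 9/5)**2 = -(16/5)**2 = -1*256/25 = -256/25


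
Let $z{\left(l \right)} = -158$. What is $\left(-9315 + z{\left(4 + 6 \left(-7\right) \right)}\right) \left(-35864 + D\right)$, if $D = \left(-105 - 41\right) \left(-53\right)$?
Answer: $266437598$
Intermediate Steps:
$D = 7738$ ($D = \left(-146\right) \left(-53\right) = 7738$)
$\left(-9315 + z{\left(4 + 6 \left(-7\right) \right)}\right) \left(-35864 + D\right) = \left(-9315 - 158\right) \left(-35864 + 7738\right) = \left(-9473\right) \left(-28126\right) = 266437598$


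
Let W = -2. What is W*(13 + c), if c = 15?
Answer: -56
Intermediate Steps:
W*(13 + c) = -2*(13 + 15) = -2*28 = -56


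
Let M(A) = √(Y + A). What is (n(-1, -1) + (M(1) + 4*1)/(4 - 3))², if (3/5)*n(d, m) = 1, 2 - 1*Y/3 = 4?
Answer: 244/9 + 34*I*√5/3 ≈ 27.111 + 25.342*I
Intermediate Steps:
Y = -6 (Y = 6 - 3*4 = 6 - 12 = -6)
M(A) = √(-6 + A)
n(d, m) = 5/3 (n(d, m) = (5/3)*1 = 5/3)
(n(-1, -1) + (M(1) + 4*1)/(4 - 3))² = (5/3 + (√(-6 + 1) + 4*1)/(4 - 3))² = (5/3 + (√(-5) + 4)/1)² = (5/3 + (I*√5 + 4)*1)² = (5/3 + (4 + I*√5)*1)² = (5/3 + (4 + I*√5))² = (17/3 + I*√5)²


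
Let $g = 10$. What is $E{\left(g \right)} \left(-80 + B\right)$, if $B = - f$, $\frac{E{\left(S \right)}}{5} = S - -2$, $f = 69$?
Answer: $-8940$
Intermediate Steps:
$E{\left(S \right)} = 10 + 5 S$ ($E{\left(S \right)} = 5 \left(S - -2\right) = 5 \left(S + 2\right) = 5 \left(2 + S\right) = 10 + 5 S$)
$B = -69$ ($B = \left(-1\right) 69 = -69$)
$E{\left(g \right)} \left(-80 + B\right) = \left(10 + 5 \cdot 10\right) \left(-80 - 69\right) = \left(10 + 50\right) \left(-149\right) = 60 \left(-149\right) = -8940$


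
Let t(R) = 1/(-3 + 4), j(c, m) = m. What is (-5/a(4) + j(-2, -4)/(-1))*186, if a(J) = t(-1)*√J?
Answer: 279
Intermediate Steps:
t(R) = 1 (t(R) = 1/1 = 1)
a(J) = √J (a(J) = 1*√J = √J)
(-5/a(4) + j(-2, -4)/(-1))*186 = (-5/(√4) - 4/(-1))*186 = (-5/2 - 4*(-1))*186 = (-5*½ + 4)*186 = (-5/2 + 4)*186 = (3/2)*186 = 279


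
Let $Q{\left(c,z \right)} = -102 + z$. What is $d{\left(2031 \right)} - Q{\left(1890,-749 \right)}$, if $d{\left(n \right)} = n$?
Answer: $2882$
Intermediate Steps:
$d{\left(2031 \right)} - Q{\left(1890,-749 \right)} = 2031 - \left(-102 - 749\right) = 2031 - -851 = 2031 + 851 = 2882$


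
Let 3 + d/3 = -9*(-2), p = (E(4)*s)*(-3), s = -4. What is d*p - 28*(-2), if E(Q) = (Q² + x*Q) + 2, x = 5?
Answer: 20576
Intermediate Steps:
E(Q) = 2 + Q² + 5*Q (E(Q) = (Q² + 5*Q) + 2 = 2 + Q² + 5*Q)
p = 456 (p = ((2 + 4² + 5*4)*(-4))*(-3) = ((2 + 16 + 20)*(-4))*(-3) = (38*(-4))*(-3) = -152*(-3) = 456)
d = 45 (d = -9 + 3*(-9*(-2)) = -9 + 3*18 = -9 + 54 = 45)
d*p - 28*(-2) = 45*456 - 28*(-2) = 20520 + 56 = 20576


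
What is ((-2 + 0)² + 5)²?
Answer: 81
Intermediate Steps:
((-2 + 0)² + 5)² = ((-2)² + 5)² = (4 + 5)² = 9² = 81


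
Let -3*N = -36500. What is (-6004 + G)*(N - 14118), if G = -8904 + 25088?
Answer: -59593720/3 ≈ -1.9865e+7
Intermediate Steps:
N = 36500/3 (N = -⅓*(-36500) = 36500/3 ≈ 12167.)
G = 16184
(-6004 + G)*(N - 14118) = (-6004 + 16184)*(36500/3 - 14118) = 10180*(-5854/3) = -59593720/3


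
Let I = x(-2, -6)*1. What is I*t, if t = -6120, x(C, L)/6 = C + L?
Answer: 293760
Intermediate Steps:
x(C, L) = 6*C + 6*L (x(C, L) = 6*(C + L) = 6*C + 6*L)
I = -48 (I = (6*(-2) + 6*(-6))*1 = (-12 - 36)*1 = -48*1 = -48)
I*t = -48*(-6120) = 293760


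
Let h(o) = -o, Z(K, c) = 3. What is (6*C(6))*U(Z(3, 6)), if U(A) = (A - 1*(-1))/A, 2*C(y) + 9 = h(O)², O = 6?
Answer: 108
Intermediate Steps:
C(y) = 27/2 (C(y) = -9/2 + (-1*6)²/2 = -9/2 + (½)*(-6)² = -9/2 + (½)*36 = -9/2 + 18 = 27/2)
U(A) = (1 + A)/A (U(A) = (A + 1)/A = (1 + A)/A)
(6*C(6))*U(Z(3, 6)) = (6*(27/2))*((1 + 3)/3) = 81*((⅓)*4) = 81*(4/3) = 108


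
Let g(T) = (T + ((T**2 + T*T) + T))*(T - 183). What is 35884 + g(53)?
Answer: -708236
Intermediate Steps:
g(T) = (-183 + T)*(2*T + 2*T**2) (g(T) = (T + ((T**2 + T**2) + T))*(-183 + T) = (T + (2*T**2 + T))*(-183 + T) = (T + (T + 2*T**2))*(-183 + T) = (2*T + 2*T**2)*(-183 + T) = (-183 + T)*(2*T + 2*T**2))
35884 + g(53) = 35884 + 2*53*(-183 + 53**2 - 182*53) = 35884 + 2*53*(-183 + 2809 - 9646) = 35884 + 2*53*(-7020) = 35884 - 744120 = -708236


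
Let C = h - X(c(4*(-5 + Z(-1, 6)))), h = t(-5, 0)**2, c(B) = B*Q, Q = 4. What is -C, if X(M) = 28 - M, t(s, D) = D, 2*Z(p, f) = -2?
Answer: 124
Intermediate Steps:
Z(p, f) = -1 (Z(p, f) = (1/2)*(-2) = -1)
c(B) = 4*B (c(B) = B*4 = 4*B)
h = 0 (h = 0**2 = 0)
C = -124 (C = 0 - (28 - 4*4*(-5 - 1)) = 0 - (28 - 4*4*(-6)) = 0 - (28 - 4*(-24)) = 0 - (28 - 1*(-96)) = 0 - (28 + 96) = 0 - 1*124 = 0 - 124 = -124)
-C = -1*(-124) = 124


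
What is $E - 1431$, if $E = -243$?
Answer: $-1674$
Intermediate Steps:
$E - 1431 = -243 - 1431 = -1674$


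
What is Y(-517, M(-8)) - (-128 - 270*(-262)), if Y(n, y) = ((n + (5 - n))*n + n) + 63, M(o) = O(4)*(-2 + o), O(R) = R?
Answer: -73651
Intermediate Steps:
M(o) = -8 + 4*o (M(o) = 4*(-2 + o) = -8 + 4*o)
Y(n, y) = 63 + 6*n (Y(n, y) = (5*n + n) + 63 = 6*n + 63 = 63 + 6*n)
Y(-517, M(-8)) - (-128 - 270*(-262)) = (63 + 6*(-517)) - (-128 - 270*(-262)) = (63 - 3102) - (-128 + 70740) = -3039 - 1*70612 = -3039 - 70612 = -73651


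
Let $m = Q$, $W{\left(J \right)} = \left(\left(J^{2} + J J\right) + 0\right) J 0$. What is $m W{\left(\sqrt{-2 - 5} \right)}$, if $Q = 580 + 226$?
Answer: $0$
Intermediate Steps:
$W{\left(J \right)} = 0$ ($W{\left(J \right)} = \left(\left(J^{2} + J^{2}\right) + 0\right) J 0 = \left(2 J^{2} + 0\right) J 0 = 2 J^{2} J 0 = 2 J^{3} \cdot 0 = 0$)
$Q = 806$
$m = 806$
$m W{\left(\sqrt{-2 - 5} \right)} = 806 \cdot 0 = 0$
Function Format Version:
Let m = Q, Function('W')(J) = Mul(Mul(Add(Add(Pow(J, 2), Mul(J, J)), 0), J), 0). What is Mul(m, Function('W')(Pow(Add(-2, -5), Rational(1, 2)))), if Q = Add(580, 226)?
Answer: 0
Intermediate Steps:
Function('W')(J) = 0 (Function('W')(J) = Mul(Mul(Add(Add(Pow(J, 2), Pow(J, 2)), 0), J), 0) = Mul(Mul(Add(Mul(2, Pow(J, 2)), 0), J), 0) = Mul(Mul(Mul(2, Pow(J, 2)), J), 0) = Mul(Mul(2, Pow(J, 3)), 0) = 0)
Q = 806
m = 806
Mul(m, Function('W')(Pow(Add(-2, -5), Rational(1, 2)))) = Mul(806, 0) = 0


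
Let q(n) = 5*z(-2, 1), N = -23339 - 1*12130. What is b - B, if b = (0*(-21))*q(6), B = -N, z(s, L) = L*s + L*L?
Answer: -35469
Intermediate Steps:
z(s, L) = L² + L*s (z(s, L) = L*s + L² = L² + L*s)
N = -35469 (N = -23339 - 12130 = -35469)
q(n) = -5 (q(n) = 5*(1*(1 - 2)) = 5*(1*(-1)) = 5*(-1) = -5)
B = 35469 (B = -1*(-35469) = 35469)
b = 0 (b = (0*(-21))*(-5) = 0*(-5) = 0)
b - B = 0 - 1*35469 = 0 - 35469 = -35469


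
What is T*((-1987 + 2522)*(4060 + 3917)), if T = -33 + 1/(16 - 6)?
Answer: -280814331/2 ≈ -1.4041e+8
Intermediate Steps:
T = -329/10 (T = -33 + 1/10 = -33 + ⅒ = -329/10 ≈ -32.900)
T*((-1987 + 2522)*(4060 + 3917)) = -329*(-1987 + 2522)*(4060 + 3917)/10 = -35203*7977/2 = -329/10*4267695 = -280814331/2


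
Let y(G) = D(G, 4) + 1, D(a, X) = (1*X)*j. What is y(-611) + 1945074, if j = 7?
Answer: 1945103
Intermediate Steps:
D(a, X) = 7*X (D(a, X) = (1*X)*7 = X*7 = 7*X)
y(G) = 29 (y(G) = 7*4 + 1 = 28 + 1 = 29)
y(-611) + 1945074 = 29 + 1945074 = 1945103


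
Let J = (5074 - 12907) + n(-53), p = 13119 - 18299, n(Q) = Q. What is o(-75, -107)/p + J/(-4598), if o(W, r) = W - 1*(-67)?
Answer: 5110783/2977205 ≈ 1.7166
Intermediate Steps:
o(W, r) = 67 + W (o(W, r) = W + 67 = 67 + W)
p = -5180
J = -7886 (J = (5074 - 12907) - 53 = -7833 - 53 = -7886)
o(-75, -107)/p + J/(-4598) = (67 - 75)/(-5180) - 7886/(-4598) = -8*(-1/5180) - 7886*(-1/4598) = 2/1295 + 3943/2299 = 5110783/2977205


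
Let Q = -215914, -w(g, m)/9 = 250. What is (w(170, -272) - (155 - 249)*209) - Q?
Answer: 233310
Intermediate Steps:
w(g, m) = -2250 (w(g, m) = -9*250 = -2250)
(w(170, -272) - (155 - 249)*209) - Q = (-2250 - (155 - 249)*209) - 1*(-215914) = (-2250 - (-94)*209) + 215914 = (-2250 - 1*(-19646)) + 215914 = (-2250 + 19646) + 215914 = 17396 + 215914 = 233310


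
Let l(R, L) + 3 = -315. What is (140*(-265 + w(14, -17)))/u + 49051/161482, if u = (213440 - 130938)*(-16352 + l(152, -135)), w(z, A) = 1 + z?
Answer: 481899294681/1586339581142 ≈ 0.30378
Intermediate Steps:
l(R, L) = -318 (l(R, L) = -3 - 315 = -318)
u = -1375308340 (u = (213440 - 130938)*(-16352 - 318) = 82502*(-16670) = -1375308340)
(140*(-265 + w(14, -17)))/u + 49051/161482 = (140*(-265 + (1 + 14)))/(-1375308340) + 49051/161482 = (140*(-265 + 15))*(-1/1375308340) + 49051*(1/161482) = (140*(-250))*(-1/1375308340) + 49051/161482 = -35000*(-1/1375308340) + 49051/161482 = 250/9823631 + 49051/161482 = 481899294681/1586339581142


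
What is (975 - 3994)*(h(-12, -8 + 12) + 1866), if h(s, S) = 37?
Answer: -5745157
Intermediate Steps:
(975 - 3994)*(h(-12, -8 + 12) + 1866) = (975 - 3994)*(37 + 1866) = -3019*1903 = -5745157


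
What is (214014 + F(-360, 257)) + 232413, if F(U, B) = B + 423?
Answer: 447107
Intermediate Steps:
F(U, B) = 423 + B
(214014 + F(-360, 257)) + 232413 = (214014 + (423 + 257)) + 232413 = (214014 + 680) + 232413 = 214694 + 232413 = 447107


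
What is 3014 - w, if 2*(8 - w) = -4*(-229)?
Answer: 3464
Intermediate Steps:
w = -450 (w = 8 - (-2)*(-229) = 8 - ½*916 = 8 - 458 = -450)
3014 - w = 3014 - 1*(-450) = 3014 + 450 = 3464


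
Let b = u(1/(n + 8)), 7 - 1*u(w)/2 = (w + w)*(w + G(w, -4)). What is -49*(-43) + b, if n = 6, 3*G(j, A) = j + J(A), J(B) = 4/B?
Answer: 311797/147 ≈ 2121.1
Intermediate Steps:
G(j, A) = j/3 + 4/(3*A) (G(j, A) = (j + 4/A)/3 = j/3 + 4/(3*A))
u(w) = 14 - 4*w*(-⅓ + 4*w/3) (u(w) = 14 - 2*(w + w)*(w + (⅓)*(4 - 4*w)/(-4)) = 14 - 2*2*w*(w + (⅓)*(-¼)*(4 - 4*w)) = 14 - 2*2*w*(w + (-⅓ + w/3)) = 14 - 2*2*w*(-⅓ + 4*w/3) = 14 - 4*w*(-⅓ + 4*w/3))
b = 2068/147 (b = 14 - 16/(3*(6 + 8)²) + 4/(3*(6 + 8)) = 14 - 16*(1/14)²/3 + (4/3)/14 = 14 - 16*(1/14)²/3 + (4/3)*(1/14) = 14 - 16/3*1/196 + 2/21 = 14 - 4/147 + 2/21 = 2068/147 ≈ 14.068)
-49*(-43) + b = -49*(-43) + 2068/147 = 2107 + 2068/147 = 311797/147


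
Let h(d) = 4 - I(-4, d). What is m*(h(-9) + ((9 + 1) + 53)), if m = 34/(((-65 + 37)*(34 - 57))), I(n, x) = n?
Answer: 1207/322 ≈ 3.7484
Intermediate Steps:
h(d) = 8 (h(d) = 4 - 1*(-4) = 4 + 4 = 8)
m = 17/322 (m = 34/((-28*(-23))) = 34/644 = 34*(1/644) = 17/322 ≈ 0.052795)
m*(h(-9) + ((9 + 1) + 53)) = 17*(8 + ((9 + 1) + 53))/322 = 17*(8 + (10 + 53))/322 = 17*(8 + 63)/322 = (17/322)*71 = 1207/322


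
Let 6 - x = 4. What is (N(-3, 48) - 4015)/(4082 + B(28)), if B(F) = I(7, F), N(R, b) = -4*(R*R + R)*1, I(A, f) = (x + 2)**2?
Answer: -4039/4098 ≈ -0.98560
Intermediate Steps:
x = 2 (x = 6 - 1*4 = 6 - 4 = 2)
I(A, f) = 16 (I(A, f) = (2 + 2)**2 = 4**2 = 16)
N(R, b) = -4*R - 4*R**2 (N(R, b) = -4*(R**2 + R)*1 = -4*(R + R**2)*1 = (-4*R - 4*R**2)*1 = -4*R - 4*R**2)
B(F) = 16
(N(-3, 48) - 4015)/(4082 + B(28)) = (-4*(-3)*(1 - 3) - 4015)/(4082 + 16) = (-4*(-3)*(-2) - 4015)/4098 = (-24 - 4015)*(1/4098) = -4039*1/4098 = -4039/4098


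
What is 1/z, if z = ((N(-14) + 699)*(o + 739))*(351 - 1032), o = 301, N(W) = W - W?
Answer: -1/495059760 ≈ -2.0200e-9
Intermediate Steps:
N(W) = 0
z = -495059760 (z = ((0 + 699)*(301 + 739))*(351 - 1032) = (699*1040)*(-681) = 726960*(-681) = -495059760)
1/z = 1/(-495059760) = -1/495059760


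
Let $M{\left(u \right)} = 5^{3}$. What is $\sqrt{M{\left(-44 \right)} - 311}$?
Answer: $i \sqrt{186} \approx 13.638 i$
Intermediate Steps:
$M{\left(u \right)} = 125$
$\sqrt{M{\left(-44 \right)} - 311} = \sqrt{125 - 311} = \sqrt{-186} = i \sqrt{186}$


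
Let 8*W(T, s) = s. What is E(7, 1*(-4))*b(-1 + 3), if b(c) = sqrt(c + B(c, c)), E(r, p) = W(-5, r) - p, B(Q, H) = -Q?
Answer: 0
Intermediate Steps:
W(T, s) = s/8
E(r, p) = -p + r/8 (E(r, p) = r/8 - p = -p + r/8)
b(c) = 0 (b(c) = sqrt(c - c) = sqrt(0) = 0)
E(7, 1*(-4))*b(-1 + 3) = (-(-4) + (1/8)*7)*0 = (-1*(-4) + 7/8)*0 = (4 + 7/8)*0 = (39/8)*0 = 0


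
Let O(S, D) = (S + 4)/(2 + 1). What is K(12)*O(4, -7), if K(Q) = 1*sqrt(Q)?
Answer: 16*sqrt(3)/3 ≈ 9.2376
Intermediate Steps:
O(S, D) = 4/3 + S/3 (O(S, D) = (4 + S)/3 = (4 + S)*(1/3) = 4/3 + S/3)
K(Q) = sqrt(Q)
K(12)*O(4, -7) = sqrt(12)*(4/3 + (1/3)*4) = (2*sqrt(3))*(4/3 + 4/3) = (2*sqrt(3))*(8/3) = 16*sqrt(3)/3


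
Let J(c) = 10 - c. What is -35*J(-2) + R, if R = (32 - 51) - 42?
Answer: -481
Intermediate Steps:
R = -61 (R = -19 - 42 = -61)
-35*J(-2) + R = -35*(10 - 1*(-2)) - 61 = -35*(10 + 2) - 61 = -35*12 - 61 = -420 - 61 = -481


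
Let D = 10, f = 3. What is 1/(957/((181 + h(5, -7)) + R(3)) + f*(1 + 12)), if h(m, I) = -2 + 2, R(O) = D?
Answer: 191/8406 ≈ 0.022722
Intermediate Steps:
R(O) = 10
h(m, I) = 0
1/(957/((181 + h(5, -7)) + R(3)) + f*(1 + 12)) = 1/(957/((181 + 0) + 10) + 3*(1 + 12)) = 1/(957/(181 + 10) + 3*13) = 1/(957/191 + 39) = 1/(8406/191) = 191/8406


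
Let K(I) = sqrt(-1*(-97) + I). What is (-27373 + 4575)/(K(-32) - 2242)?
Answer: 51113116/5026499 + 22798*sqrt(65)/5026499 ≈ 10.205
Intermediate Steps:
K(I) = sqrt(97 + I)
(-27373 + 4575)/(K(-32) - 2242) = (-27373 + 4575)/(sqrt(97 - 32) - 2242) = -22798/(sqrt(65) - 2242) = -22798/(-2242 + sqrt(65))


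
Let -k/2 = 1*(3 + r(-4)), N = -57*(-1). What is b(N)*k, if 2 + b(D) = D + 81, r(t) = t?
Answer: 272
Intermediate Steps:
N = 57
b(D) = 79 + D (b(D) = -2 + (D + 81) = -2 + (81 + D) = 79 + D)
k = 2 (k = -2*(3 - 4) = -2*(-1) = 2)
b(N)*k = (79 + 57)*2 = 136*2 = 272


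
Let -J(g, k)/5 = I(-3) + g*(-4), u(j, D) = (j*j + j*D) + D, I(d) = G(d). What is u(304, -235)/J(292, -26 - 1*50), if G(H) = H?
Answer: 20741/5855 ≈ 3.5424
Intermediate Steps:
I(d) = d
u(j, D) = D + j² + D*j (u(j, D) = (j² + D*j) + D = D + j² + D*j)
J(g, k) = 15 + 20*g (J(g, k) = -5*(-3 + g*(-4)) = -5*(-3 - 4*g) = 15 + 20*g)
u(304, -235)/J(292, -26 - 1*50) = (-235 + 304² - 235*304)/(15 + 20*292) = (-235 + 92416 - 71440)/(15 + 5840) = 20741/5855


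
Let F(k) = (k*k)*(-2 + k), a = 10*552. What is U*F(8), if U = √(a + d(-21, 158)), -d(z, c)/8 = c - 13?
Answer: 768*√1090 ≈ 25356.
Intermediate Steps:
d(z, c) = 104 - 8*c (d(z, c) = -8*(c - 13) = -8*(-13 + c) = 104 - 8*c)
a = 5520
F(k) = k²*(-2 + k)
U = 2*√1090 (U = √(5520 + (104 - 8*158)) = √(5520 + (104 - 1264)) = √(5520 - 1160) = √4360 = 2*√1090 ≈ 66.030)
U*F(8) = (2*√1090)*(8²*(-2 + 8)) = (2*√1090)*(64*6) = (2*√1090)*384 = 768*√1090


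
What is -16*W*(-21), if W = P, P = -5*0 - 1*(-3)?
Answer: 1008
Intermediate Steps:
P = 3 (P = 0 + 3 = 3)
W = 3
-16*W*(-21) = -16*3*(-21) = -48*(-21) = 1008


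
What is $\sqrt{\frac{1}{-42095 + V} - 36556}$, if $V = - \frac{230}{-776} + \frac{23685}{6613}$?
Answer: $\frac{8 i \sqrt{6662238830682373137465230}}{107999252905} \approx 191.2 i$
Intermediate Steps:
$V = \frac{9950275}{2565844}$ ($V = \left(-230\right) \left(- \frac{1}{776}\right) + 23685 \cdot \frac{1}{6613} = \frac{115}{388} + \frac{23685}{6613} = \frac{9950275}{2565844} \approx 3.878$)
$\sqrt{\frac{1}{-42095 + V} - 36556} = \sqrt{\frac{1}{-42095 + \frac{9950275}{2565844}} - 36556} = \sqrt{\frac{1}{- \frac{107999252905}{2565844}} - 36556} = \sqrt{- \frac{2565844}{107999252905} - 36556} = \sqrt{- \frac{3948020691761024}{107999252905}} = \frac{8 i \sqrt{6662238830682373137465230}}{107999252905}$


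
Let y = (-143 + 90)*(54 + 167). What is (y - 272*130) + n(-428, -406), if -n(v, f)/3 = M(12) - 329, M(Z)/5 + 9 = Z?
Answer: -46131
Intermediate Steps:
M(Z) = -45 + 5*Z
y = -11713 (y = -53*221 = -11713)
n(v, f) = 942 (n(v, f) = -3*((-45 + 5*12) - 329) = -3*((-45 + 60) - 329) = -3*(15 - 329) = -3*(-314) = 942)
(y - 272*130) + n(-428, -406) = (-11713 - 272*130) + 942 = (-11713 - 35360) + 942 = -47073 + 942 = -46131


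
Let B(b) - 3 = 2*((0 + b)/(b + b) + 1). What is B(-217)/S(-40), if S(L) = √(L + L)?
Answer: -3*I*√5/10 ≈ -0.67082*I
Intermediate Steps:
B(b) = 6 (B(b) = 3 + 2*((0 + b)/(b + b) + 1) = 3 + 2*(b/((2*b)) + 1) = 3 + 2*(b*(1/(2*b)) + 1) = 3 + 2*(½ + 1) = 3 + 2*(3/2) = 3 + 3 = 6)
S(L) = √2*√L (S(L) = √(2*L) = √2*√L)
B(-217)/S(-40) = 6/((√2*√(-40))) = 6/((√2*(2*I*√10))) = 6/((4*I*√5)) = 6*(-I*√5/20) = -3*I*√5/10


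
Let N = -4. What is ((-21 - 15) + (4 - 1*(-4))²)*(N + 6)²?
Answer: 112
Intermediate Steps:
((-21 - 15) + (4 - 1*(-4))²)*(N + 6)² = ((-21 - 15) + (4 - 1*(-4))²)*(-4 + 6)² = (-36 + (4 + 4)²)*2² = (-36 + 8²)*4 = (-36 + 64)*4 = 28*4 = 112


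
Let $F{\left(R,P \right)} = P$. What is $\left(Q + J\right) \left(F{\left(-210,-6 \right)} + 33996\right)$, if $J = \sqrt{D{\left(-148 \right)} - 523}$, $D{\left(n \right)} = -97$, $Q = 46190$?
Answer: $1569998100 + 67980 i \sqrt{155} \approx 1.57 \cdot 10^{9} + 8.4634 \cdot 10^{5} i$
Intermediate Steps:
$J = 2 i \sqrt{155}$ ($J = \sqrt{-97 - 523} = \sqrt{-620} = 2 i \sqrt{155} \approx 24.9 i$)
$\left(Q + J\right) \left(F{\left(-210,-6 \right)} + 33996\right) = \left(46190 + 2 i \sqrt{155}\right) \left(-6 + 33996\right) = \left(46190 + 2 i \sqrt{155}\right) 33990 = 1569998100 + 67980 i \sqrt{155}$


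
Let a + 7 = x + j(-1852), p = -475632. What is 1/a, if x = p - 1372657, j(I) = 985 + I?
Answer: -1/1849163 ≈ -5.4079e-7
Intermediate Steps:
x = -1848289 (x = -475632 - 1372657 = -1848289)
a = -1849163 (a = -7 + (-1848289 + (985 - 1852)) = -7 + (-1848289 - 867) = -7 - 1849156 = -1849163)
1/a = 1/(-1849163) = -1/1849163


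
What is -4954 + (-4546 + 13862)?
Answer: 4362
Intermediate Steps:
-4954 + (-4546 + 13862) = -4954 + 9316 = 4362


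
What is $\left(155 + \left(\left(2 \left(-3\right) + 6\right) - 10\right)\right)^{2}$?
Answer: $21025$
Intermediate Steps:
$\left(155 + \left(\left(2 \left(-3\right) + 6\right) - 10\right)\right)^{2} = \left(155 + \left(\left(-6 + 6\right) - 10\right)\right)^{2} = \left(155 + \left(0 - 10\right)\right)^{2} = \left(155 - 10\right)^{2} = 145^{2} = 21025$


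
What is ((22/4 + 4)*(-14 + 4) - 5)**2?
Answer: 10000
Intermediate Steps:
((22/4 + 4)*(-14 + 4) - 5)**2 = ((22*(1/4) + 4)*(-10) - 5)**2 = ((11/2 + 4)*(-10) - 5)**2 = ((19/2)*(-10) - 5)**2 = (-95 - 5)**2 = (-100)**2 = 10000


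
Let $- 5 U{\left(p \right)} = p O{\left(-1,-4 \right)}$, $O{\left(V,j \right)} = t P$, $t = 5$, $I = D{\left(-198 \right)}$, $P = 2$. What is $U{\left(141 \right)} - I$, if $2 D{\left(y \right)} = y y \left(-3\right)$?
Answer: $58524$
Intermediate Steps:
$D{\left(y \right)} = - \frac{3 y^{2}}{2}$ ($D{\left(y \right)} = \frac{y y \left(-3\right)}{2} = \frac{y^{2} \left(-3\right)}{2} = \frac{\left(-3\right) y^{2}}{2} = - \frac{3 y^{2}}{2}$)
$I = -58806$ ($I = - \frac{3 \left(-198\right)^{2}}{2} = \left(- \frac{3}{2}\right) 39204 = -58806$)
$O{\left(V,j \right)} = 10$ ($O{\left(V,j \right)} = 5 \cdot 2 = 10$)
$U{\left(p \right)} = - 2 p$ ($U{\left(p \right)} = - \frac{p 10}{5} = - \frac{10 p}{5} = - 2 p$)
$U{\left(141 \right)} - I = \left(-2\right) 141 - -58806 = -282 + 58806 = 58524$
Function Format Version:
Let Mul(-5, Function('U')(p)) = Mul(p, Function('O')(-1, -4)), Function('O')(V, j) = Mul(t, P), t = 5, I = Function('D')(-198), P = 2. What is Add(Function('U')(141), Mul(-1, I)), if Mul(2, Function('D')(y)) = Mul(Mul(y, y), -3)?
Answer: 58524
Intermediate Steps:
Function('D')(y) = Mul(Rational(-3, 2), Pow(y, 2)) (Function('D')(y) = Mul(Rational(1, 2), Mul(Mul(y, y), -3)) = Mul(Rational(1, 2), Mul(Pow(y, 2), -3)) = Mul(Rational(1, 2), Mul(-3, Pow(y, 2))) = Mul(Rational(-3, 2), Pow(y, 2)))
I = -58806 (I = Mul(Rational(-3, 2), Pow(-198, 2)) = Mul(Rational(-3, 2), 39204) = -58806)
Function('O')(V, j) = 10 (Function('O')(V, j) = Mul(5, 2) = 10)
Function('U')(p) = Mul(-2, p) (Function('U')(p) = Mul(Rational(-1, 5), Mul(p, 10)) = Mul(Rational(-1, 5), Mul(10, p)) = Mul(-2, p))
Add(Function('U')(141), Mul(-1, I)) = Add(Mul(-2, 141), Mul(-1, -58806)) = Add(-282, 58806) = 58524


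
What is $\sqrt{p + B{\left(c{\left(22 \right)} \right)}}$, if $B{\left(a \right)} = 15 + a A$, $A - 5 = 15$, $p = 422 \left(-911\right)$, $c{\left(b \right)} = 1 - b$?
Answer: $i \sqrt{384847} \approx 620.36 i$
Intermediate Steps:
$p = -384442$
$A = 20$ ($A = 5 + 15 = 20$)
$B{\left(a \right)} = 15 + 20 a$ ($B{\left(a \right)} = 15 + a 20 = 15 + 20 a$)
$\sqrt{p + B{\left(c{\left(22 \right)} \right)}} = \sqrt{-384442 + \left(15 + 20 \left(1 - 22\right)\right)} = \sqrt{-384442 + \left(15 + 20 \left(-21\right)\right)} = \sqrt{-384442 + \left(15 - 420\right)} = \sqrt{-384442 - 405} = \sqrt{-384847} = i \sqrt{384847}$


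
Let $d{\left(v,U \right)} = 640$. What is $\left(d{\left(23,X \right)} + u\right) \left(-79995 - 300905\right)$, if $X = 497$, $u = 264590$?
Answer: $-101026107000$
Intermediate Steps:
$\left(d{\left(23,X \right)} + u\right) \left(-79995 - 300905\right) = \left(640 + 264590\right) \left(-79995 - 300905\right) = 265230 \left(-380900\right) = -101026107000$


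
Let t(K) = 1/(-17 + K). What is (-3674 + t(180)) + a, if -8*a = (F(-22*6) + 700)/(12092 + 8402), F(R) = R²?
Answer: -24546853221/6681044 ≈ -3674.1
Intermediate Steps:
a = -4531/40988 (a = -((-22*6)² + 700)/(8*(12092 + 8402)) = -((-132)² + 700)/(8*20494) = -(17424 + 700)/(8*20494) = -4531/(2*20494) = -⅛*9062/10247 = -4531/40988 ≈ -0.11054)
(-3674 + t(180)) + a = (-3674 + 1/(-17 + 180)) - 4531/40988 = (-3674 + 1/163) - 4531/40988 = -598861/163 - 4531/40988 = -24546853221/6681044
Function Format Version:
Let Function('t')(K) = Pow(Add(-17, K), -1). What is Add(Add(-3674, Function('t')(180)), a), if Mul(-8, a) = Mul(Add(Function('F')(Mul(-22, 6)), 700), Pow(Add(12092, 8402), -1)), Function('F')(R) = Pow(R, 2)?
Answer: Rational(-24546853221, 6681044) ≈ -3674.1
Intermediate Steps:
a = Rational(-4531, 40988) (a = Mul(Rational(-1, 8), Mul(Add(Pow(Mul(-22, 6), 2), 700), Pow(Add(12092, 8402), -1))) = Mul(Rational(-1, 8), Mul(Add(Pow(-132, 2), 700), Pow(20494, -1))) = Mul(Rational(-1, 8), Mul(Add(17424, 700), Rational(1, 20494))) = Mul(Rational(-1, 8), Mul(18124, Rational(1, 20494))) = Mul(Rational(-1, 8), Rational(9062, 10247)) = Rational(-4531, 40988) ≈ -0.11054)
Add(Add(-3674, Function('t')(180)), a) = Add(Add(-3674, Pow(Add(-17, 180), -1)), Rational(-4531, 40988)) = Add(Add(-3674, Pow(163, -1)), Rational(-4531, 40988)) = Add(Add(-3674, Rational(1, 163)), Rational(-4531, 40988)) = Add(Rational(-598861, 163), Rational(-4531, 40988)) = Rational(-24546853221, 6681044)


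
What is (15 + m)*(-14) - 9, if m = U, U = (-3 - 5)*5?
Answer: 341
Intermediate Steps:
U = -40 (U = -8*5 = -40)
m = -40
(15 + m)*(-14) - 9 = (15 - 40)*(-14) - 9 = -25*(-14) - 9 = 350 - 9 = 341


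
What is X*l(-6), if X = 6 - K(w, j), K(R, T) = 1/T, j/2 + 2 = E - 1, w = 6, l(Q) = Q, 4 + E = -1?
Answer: -291/8 ≈ -36.375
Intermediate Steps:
E = -5 (E = -4 - 1 = -5)
j = -16 (j = -4 + 2*(-5 - 1) = -4 + 2*(-6) = -4 - 12 = -16)
X = 97/16 (X = 6 - 1/(-16) = 6 - 1*(-1/16) = 6 + 1/16 = 97/16 ≈ 6.0625)
X*l(-6) = (97/16)*(-6) = -291/8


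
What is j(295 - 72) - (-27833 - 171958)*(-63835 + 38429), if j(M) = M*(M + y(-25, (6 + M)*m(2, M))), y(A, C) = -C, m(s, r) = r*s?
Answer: -5098616299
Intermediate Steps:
j(M) = M*(M - 2*M*(6 + M)) (j(M) = M*(M - (6 + M)*M*2) = M*(M - (6 + M)*2*M) = M*(M - 2*M*(6 + M)))
j(295 - 72) - (-27833 - 171958)*(-63835 + 38429) = (295 - 72)²*(-11 - 2*(295 - 72)) - (-27833 - 171958)*(-63835 + 38429) = 223²*(-11 - 2*223) - (-199791)*(-25406) = 49729*(-11 - 446) - 1*5075890146 = 49729*(-457) - 5075890146 = -22726153 - 5075890146 = -5098616299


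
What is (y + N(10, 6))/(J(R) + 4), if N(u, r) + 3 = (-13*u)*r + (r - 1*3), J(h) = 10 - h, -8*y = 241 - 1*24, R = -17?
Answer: -6457/248 ≈ -26.036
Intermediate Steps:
y = -217/8 (y = -(241 - 1*24)/8 = -(241 - 24)/8 = -⅛*217 = -217/8 ≈ -27.125)
N(u, r) = -6 + r - 13*r*u (N(u, r) = -3 + ((-13*u)*r + (r - 1*3)) = -3 + (-13*r*u + (r - 3)) = -3 + (-13*r*u + (-3 + r)) = -3 + (-3 + r - 13*r*u) = -6 + r - 13*r*u)
(y + N(10, 6))/(J(R) + 4) = (-217/8 + (-6 + 6 - 13*6*10))/((10 - 1*(-17)) + 4) = (-217/8 + (-6 + 6 - 780))/((10 + 17) + 4) = (-217/8 - 780)/(27 + 4) = -6457/8/31 = -6457/8*1/31 = -6457/248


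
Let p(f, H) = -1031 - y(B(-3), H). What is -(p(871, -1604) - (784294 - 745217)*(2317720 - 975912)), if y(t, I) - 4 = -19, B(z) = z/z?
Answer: 52433832232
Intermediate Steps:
B(z) = 1
y(t, I) = -15 (y(t, I) = 4 - 19 = -15)
p(f, H) = -1016 (p(f, H) = -1031 - 1*(-15) = -1031 + 15 = -1016)
-(p(871, -1604) - (784294 - 745217)*(2317720 - 975912)) = -(-1016 - (784294 - 745217)*(2317720 - 975912)) = -(-1016 - 39077*1341808) = -(-1016 - 1*52433831216) = -(-1016 - 52433831216) = -1*(-52433832232) = 52433832232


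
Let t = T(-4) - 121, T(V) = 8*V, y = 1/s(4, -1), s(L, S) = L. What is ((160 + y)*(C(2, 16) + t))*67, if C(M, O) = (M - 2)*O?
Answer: -6570891/4 ≈ -1.6427e+6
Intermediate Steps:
C(M, O) = O*(-2 + M) (C(M, O) = (-2 + M)*O = O*(-2 + M))
y = ¼ (y = 1/4 = ¼ ≈ 0.25000)
t = -153 (t = 8*(-4) - 121 = -32 - 121 = -153)
((160 + y)*(C(2, 16) + t))*67 = ((160 + ¼)*(16*(-2 + 2) - 153))*67 = (641*(16*0 - 153)/4)*67 = (641*(0 - 153)/4)*67 = ((641/4)*(-153))*67 = -98073/4*67 = -6570891/4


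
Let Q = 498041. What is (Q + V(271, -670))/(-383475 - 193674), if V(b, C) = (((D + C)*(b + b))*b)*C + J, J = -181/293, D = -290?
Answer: -9227058376344/56368219 ≈ -1.6369e+5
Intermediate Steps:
J = -181/293 (J = -181*1/293 = -181/293 ≈ -0.61775)
V(b, C) = -181/293 + 2*C*b²*(-290 + C) (V(b, C) = (((-290 + C)*(b + b))*b)*C - 181/293 = (((-290 + C)*(2*b))*b)*C - 181/293 = ((2*b*(-290 + C))*b)*C - 181/293 = (2*b²*(-290 + C))*C - 181/293 = 2*C*b²*(-290 + C) - 181/293 = -181/293 + 2*C*b²*(-290 + C))
(Q + V(271, -670))/(-383475 - 193674) = (498041 + (-181/293 - 580*(-670)*271² + 2*(-670)²*271²))/(-383475 - 193674) = (498041 + (-181/293 - 580*(-670)*73441 + 2*448900*73441))/(-577149) = (498041 + (-181/293 + 28539172600 + 65935329800))*(-1/577149) = (498041 + 27681029203019/293)*(-1/577149) = (27681175129032/293)*(-1/577149) = -9227058376344/56368219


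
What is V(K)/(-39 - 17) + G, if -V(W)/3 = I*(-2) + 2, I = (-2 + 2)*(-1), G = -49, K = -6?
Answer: -1369/28 ≈ -48.893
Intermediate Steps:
I = 0 (I = 0*(-1) = 0)
V(W) = -6 (V(W) = -3*(0*(-2) + 2) = -3*(0 + 2) = -3*2 = -6)
V(K)/(-39 - 17) + G = -6/(-39 - 17) - 49 = -6/(-56) - 49 = -6*(-1/56) - 49 = 3/28 - 49 = -1369/28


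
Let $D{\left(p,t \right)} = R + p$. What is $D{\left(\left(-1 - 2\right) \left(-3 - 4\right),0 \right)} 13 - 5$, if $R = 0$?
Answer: $268$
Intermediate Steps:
$D{\left(p,t \right)} = p$ ($D{\left(p,t \right)} = 0 + p = p$)
$D{\left(\left(-1 - 2\right) \left(-3 - 4\right),0 \right)} 13 - 5 = \left(-1 - 2\right) \left(-3 - 4\right) 13 - 5 = \left(-3\right) \left(-7\right) 13 - 5 = 21 \cdot 13 - 5 = 273 - 5 = 268$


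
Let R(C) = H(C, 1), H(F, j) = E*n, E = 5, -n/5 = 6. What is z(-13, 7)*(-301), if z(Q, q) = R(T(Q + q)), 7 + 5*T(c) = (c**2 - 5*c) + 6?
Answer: 45150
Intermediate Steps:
n = -30 (n = -5*6 = -30)
T(c) = -1/5 - c + c**2/5 (T(c) = -7/5 + ((c**2 - 5*c) + 6)/5 = -7/5 + (6 + c**2 - 5*c)/5 = -7/5 + (6/5 - c + c**2/5) = -1/5 - c + c**2/5)
H(F, j) = -150 (H(F, j) = 5*(-30) = -150)
R(C) = -150
z(Q, q) = -150
z(-13, 7)*(-301) = -150*(-301) = 45150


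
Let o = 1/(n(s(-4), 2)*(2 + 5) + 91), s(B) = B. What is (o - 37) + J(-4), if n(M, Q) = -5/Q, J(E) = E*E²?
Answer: -14845/147 ≈ -100.99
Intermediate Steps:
J(E) = E³
o = 2/147 (o = 1/((-5/2)*(2 + 5) + 91) = 1/(-5*½*7 + 91) = 1/(-5/2*7 + 91) = 1/(-35/2 + 91) = 1/(147/2) = 2/147 ≈ 0.013605)
(o - 37) + J(-4) = (2/147 - 37) + (-4)³ = -5437/147 - 64 = -14845/147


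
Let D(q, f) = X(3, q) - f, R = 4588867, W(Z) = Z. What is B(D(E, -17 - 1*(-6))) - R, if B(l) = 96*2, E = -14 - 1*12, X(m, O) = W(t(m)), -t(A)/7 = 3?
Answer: -4588675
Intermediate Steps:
t(A) = -21 (t(A) = -7*3 = -21)
X(m, O) = -21
E = -26 (E = -14 - 12 = -26)
D(q, f) = -21 - f
B(l) = 192
B(D(E, -17 - 1*(-6))) - R = 192 - 1*4588867 = 192 - 4588867 = -4588675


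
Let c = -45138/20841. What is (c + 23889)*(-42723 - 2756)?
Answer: -7546868804923/6947 ≈ -1.0863e+9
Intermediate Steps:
c = -15046/6947 (c = -45138*1/20841 = -15046/6947 ≈ -2.1658)
(c + 23889)*(-42723 - 2756) = (-15046/6947 + 23889)*(-42723 - 2756) = (165941837/6947)*(-45479) = -7546868804923/6947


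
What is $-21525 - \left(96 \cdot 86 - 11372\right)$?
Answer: $-18409$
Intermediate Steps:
$-21525 - \left(96 \cdot 86 - 11372\right) = -21525 - \left(8256 - 11372\right) = -21525 - -3116 = -21525 + 3116 = -18409$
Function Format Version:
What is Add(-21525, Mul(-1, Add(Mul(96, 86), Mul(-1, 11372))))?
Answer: -18409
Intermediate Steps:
Add(-21525, Mul(-1, Add(Mul(96, 86), Mul(-1, 11372)))) = Add(-21525, Mul(-1, Add(8256, -11372))) = Add(-21525, Mul(-1, -3116)) = Add(-21525, 3116) = -18409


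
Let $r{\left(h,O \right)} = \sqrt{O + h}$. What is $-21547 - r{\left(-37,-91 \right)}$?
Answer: $-21547 - 8 i \sqrt{2} \approx -21547.0 - 11.314 i$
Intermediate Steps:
$-21547 - r{\left(-37,-91 \right)} = -21547 - \sqrt{-91 - 37} = -21547 - \sqrt{-128} = -21547 - 8 i \sqrt{2}$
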